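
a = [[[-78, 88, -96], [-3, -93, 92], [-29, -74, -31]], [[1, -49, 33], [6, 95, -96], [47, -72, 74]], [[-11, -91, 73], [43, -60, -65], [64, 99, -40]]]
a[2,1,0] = 43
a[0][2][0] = -29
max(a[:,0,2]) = 73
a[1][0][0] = 1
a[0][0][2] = -96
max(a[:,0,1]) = 88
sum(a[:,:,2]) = -56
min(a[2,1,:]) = -65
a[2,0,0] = -11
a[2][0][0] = -11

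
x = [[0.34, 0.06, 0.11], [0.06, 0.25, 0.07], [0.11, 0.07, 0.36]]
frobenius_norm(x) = 0.59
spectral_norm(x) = 0.50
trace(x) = 0.95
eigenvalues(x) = [0.5, 0.24, 0.22]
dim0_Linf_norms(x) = [0.34, 0.25, 0.36]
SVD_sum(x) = [[0.2, 0.11, 0.22], [0.11, 0.06, 0.12], [0.22, 0.12, 0.24]] + [[0.14, -0.02, -0.12], [-0.02, 0.00, 0.02], [-0.12, 0.02, 0.10]] + [[0.01, -0.03, 0.01], [-0.03, 0.19, -0.07], [0.01, -0.07, 0.02]]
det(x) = 0.03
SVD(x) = [[-0.63, 0.76, 0.15],[-0.35, -0.1, -0.93],[-0.69, -0.64, 0.33]] @ diag([0.4951032475764088, 0.23984286201250912, 0.21505389041108203]) @ [[-0.63, -0.35, -0.69], [0.76, -0.10, -0.64], [0.15, -0.93, 0.33]]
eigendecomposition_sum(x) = [[0.20, 0.11, 0.22], [0.11, 0.06, 0.12], [0.22, 0.12, 0.24]] + [[0.14, -0.02, -0.12], [-0.02, 0.00, 0.02], [-0.12, 0.02, 0.10]] + [[0.01, -0.03, 0.01], [-0.03, 0.19, -0.07], [0.01, -0.07, 0.02]]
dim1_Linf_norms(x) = [0.34, 0.25, 0.36]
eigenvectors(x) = [[0.63, 0.76, 0.15],[0.35, -0.1, -0.93],[0.69, -0.64, 0.33]]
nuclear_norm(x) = 0.95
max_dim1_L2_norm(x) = 0.38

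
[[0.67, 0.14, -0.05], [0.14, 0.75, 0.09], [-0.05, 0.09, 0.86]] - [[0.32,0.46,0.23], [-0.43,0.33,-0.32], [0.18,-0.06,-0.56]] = [[0.35, -0.32, -0.28], [0.57, 0.42, 0.41], [-0.23, 0.15, 1.42]]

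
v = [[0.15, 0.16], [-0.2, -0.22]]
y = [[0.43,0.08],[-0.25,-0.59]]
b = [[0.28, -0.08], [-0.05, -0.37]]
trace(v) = -0.07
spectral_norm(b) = 0.38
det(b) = -0.11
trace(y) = -0.16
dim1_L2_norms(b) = [0.29, 0.37]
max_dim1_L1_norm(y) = 0.84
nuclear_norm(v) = 0.37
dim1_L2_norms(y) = [0.44, 0.64]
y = v + b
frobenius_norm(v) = 0.37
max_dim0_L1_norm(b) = 0.45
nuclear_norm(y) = 1.03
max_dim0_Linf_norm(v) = 0.22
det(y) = -0.23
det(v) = -0.00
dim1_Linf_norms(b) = [0.28, 0.37]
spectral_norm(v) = 0.37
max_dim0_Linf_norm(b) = 0.37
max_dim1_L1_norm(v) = 0.42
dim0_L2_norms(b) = [0.28, 0.38]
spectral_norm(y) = 0.70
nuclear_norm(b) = 0.66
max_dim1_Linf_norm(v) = 0.22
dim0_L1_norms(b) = [0.33, 0.45]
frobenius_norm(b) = 0.47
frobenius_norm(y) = 0.78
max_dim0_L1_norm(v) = 0.38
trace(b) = -0.09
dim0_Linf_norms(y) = [0.43, 0.59]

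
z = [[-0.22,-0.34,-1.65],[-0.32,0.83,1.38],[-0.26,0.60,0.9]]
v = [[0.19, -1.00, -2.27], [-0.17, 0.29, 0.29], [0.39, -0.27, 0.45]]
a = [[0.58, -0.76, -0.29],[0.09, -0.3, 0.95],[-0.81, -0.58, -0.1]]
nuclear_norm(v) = 3.16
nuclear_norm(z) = 3.16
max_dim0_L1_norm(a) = 1.64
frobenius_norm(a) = 1.73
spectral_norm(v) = 2.53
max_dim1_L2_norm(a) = 1.0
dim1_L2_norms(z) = [1.7, 1.64, 1.11]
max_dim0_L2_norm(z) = 2.33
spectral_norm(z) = 2.54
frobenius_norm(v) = 2.61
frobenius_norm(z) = 2.61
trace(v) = 0.93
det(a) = 1.00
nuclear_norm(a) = 3.00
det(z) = 0.00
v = a @ z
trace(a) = 0.18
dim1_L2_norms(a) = [1.0, 1.0, 1.0]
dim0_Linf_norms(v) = [0.39, 1.0, 2.27]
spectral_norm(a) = 1.00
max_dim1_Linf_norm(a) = 0.95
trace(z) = 1.51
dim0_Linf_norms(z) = [0.32, 0.83, 1.65]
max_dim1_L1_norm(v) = 3.46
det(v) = 0.00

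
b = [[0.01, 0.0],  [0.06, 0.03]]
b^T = [[0.01, 0.06], [0.0, 0.03]]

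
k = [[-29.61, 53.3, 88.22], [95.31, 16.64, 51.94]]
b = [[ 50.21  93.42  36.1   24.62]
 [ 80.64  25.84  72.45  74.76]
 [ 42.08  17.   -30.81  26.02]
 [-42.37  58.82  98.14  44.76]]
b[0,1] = 93.42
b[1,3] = 74.76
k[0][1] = 53.3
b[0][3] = 24.62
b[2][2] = -30.81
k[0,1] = 53.3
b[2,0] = 42.08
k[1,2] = 51.94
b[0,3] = 24.62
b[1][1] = 25.84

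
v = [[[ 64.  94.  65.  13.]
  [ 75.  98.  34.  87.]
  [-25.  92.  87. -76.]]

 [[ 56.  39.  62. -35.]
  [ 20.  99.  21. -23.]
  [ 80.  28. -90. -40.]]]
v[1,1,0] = 20.0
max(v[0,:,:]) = 98.0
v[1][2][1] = 28.0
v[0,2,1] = 92.0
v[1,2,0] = 80.0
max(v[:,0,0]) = 64.0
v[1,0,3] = -35.0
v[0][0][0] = 64.0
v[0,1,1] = 98.0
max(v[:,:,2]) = 87.0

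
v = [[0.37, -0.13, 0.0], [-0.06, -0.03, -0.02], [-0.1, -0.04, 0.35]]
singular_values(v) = [0.42, 0.33, 0.05]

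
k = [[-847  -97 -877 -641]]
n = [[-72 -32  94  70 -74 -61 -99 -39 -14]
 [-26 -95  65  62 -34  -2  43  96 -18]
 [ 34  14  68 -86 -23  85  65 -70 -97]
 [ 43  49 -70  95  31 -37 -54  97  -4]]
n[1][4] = -34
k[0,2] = -877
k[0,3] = -641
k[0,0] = -847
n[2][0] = 34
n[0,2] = 94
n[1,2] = 65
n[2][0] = 34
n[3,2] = -70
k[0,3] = -641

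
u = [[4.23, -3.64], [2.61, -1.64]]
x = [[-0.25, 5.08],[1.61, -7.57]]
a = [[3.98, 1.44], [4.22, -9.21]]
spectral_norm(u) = 6.36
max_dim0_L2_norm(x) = 9.12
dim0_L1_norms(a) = [8.2, 10.65]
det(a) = -42.73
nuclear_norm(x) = 9.92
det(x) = -6.29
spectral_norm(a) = 10.14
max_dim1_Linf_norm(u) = 4.23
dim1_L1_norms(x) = [5.33, 9.18]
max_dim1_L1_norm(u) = 7.87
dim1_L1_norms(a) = [5.42, 13.43]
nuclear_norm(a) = 14.35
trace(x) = -7.82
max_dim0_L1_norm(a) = 10.65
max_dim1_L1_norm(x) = 9.18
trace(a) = -5.23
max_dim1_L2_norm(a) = 10.13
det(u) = 2.56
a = x + u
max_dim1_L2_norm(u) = 5.58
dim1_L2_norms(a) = [4.23, 10.13]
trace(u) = 2.59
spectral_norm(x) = 9.24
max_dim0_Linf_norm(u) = 4.23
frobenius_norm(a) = 10.98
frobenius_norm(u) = 6.38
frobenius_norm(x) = 9.26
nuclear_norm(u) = 6.77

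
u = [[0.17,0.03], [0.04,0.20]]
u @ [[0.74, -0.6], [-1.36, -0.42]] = [[0.08, -0.11], [-0.24, -0.11]]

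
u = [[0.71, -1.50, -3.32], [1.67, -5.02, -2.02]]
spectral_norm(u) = 6.39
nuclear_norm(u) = 8.63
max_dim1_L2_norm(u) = 5.66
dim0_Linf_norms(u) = [1.67, 5.02, 3.32]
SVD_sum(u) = [[0.89,-2.53,-1.68], [1.57,-4.44,-2.95]] + [[-0.18, 1.03, -1.64], [0.1, -0.58, 0.93]]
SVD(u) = [[-0.49, -0.87], [-0.87, 0.49]] @ diag([6.39167910560985, 2.23442122504027]) @ [[-0.28, 0.8, 0.53],[0.09, -0.53, 0.84]]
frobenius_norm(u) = 6.77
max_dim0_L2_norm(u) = 5.24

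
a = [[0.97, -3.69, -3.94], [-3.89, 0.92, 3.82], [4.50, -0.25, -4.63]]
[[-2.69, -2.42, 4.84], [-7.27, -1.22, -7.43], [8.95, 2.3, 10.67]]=a@[[2.62, 0.29, -0.66], [0.81, 1.02, 1.76], [0.57, -0.27, -3.04]]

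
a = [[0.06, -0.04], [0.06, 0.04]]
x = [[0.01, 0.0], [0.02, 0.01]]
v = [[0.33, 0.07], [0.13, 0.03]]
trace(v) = 0.36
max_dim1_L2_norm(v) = 0.34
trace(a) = 0.10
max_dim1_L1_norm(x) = 0.03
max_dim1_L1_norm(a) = 0.1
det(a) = 0.00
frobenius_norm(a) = 0.10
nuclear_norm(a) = 0.14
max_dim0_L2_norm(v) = 0.35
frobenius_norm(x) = 0.02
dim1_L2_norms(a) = [0.07, 0.07]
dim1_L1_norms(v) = [0.4, 0.16]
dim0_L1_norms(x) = [0.03, 0.01]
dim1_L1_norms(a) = [0.1, 0.1]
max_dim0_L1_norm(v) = 0.46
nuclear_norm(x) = 0.03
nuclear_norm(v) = 0.36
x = a @ v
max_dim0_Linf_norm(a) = 0.06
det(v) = 0.00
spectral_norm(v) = 0.36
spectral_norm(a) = 0.08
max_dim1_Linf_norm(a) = 0.06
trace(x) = 0.02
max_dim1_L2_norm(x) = 0.02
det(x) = 0.00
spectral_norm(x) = 0.02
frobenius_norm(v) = 0.36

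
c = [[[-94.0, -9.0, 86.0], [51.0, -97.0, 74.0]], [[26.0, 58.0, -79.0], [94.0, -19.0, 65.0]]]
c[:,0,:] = [[-94.0, -9.0, 86.0], [26.0, 58.0, -79.0]]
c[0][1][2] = 74.0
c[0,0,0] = -94.0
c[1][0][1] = 58.0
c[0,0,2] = 86.0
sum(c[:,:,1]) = -67.0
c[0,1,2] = 74.0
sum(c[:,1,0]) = 145.0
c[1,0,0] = 26.0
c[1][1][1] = -19.0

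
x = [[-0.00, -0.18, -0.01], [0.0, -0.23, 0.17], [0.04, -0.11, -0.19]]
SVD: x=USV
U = [[0.5, -0.32, -0.8], [0.86, 0.28, 0.43], [0.09, -0.91, 0.41]]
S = [0.32, 0.24, 0.02]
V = [[0.01, -0.92, 0.38], [-0.15, 0.38, 0.91], [0.99, 0.07, 0.13]]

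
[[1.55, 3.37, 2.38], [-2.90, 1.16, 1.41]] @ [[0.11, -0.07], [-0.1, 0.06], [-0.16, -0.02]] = [[-0.55, 0.05], [-0.66, 0.24]]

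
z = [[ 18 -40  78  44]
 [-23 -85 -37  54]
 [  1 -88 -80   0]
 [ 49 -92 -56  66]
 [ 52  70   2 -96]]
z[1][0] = -23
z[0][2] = 78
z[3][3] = 66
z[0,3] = 44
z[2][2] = -80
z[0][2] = 78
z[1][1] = -85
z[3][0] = 49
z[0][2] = 78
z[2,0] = 1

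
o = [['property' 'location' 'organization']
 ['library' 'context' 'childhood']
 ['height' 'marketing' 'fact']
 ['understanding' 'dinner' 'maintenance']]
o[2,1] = 'marketing'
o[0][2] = 'organization'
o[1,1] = 'context'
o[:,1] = ['location', 'context', 'marketing', 'dinner']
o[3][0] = 'understanding'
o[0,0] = 'property'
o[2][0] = 'height'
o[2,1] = 'marketing'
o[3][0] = 'understanding'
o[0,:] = ['property', 'location', 'organization']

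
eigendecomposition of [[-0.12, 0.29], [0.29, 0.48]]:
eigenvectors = [[-0.93, -0.37], [0.37, -0.93]]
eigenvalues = [-0.24, 0.6]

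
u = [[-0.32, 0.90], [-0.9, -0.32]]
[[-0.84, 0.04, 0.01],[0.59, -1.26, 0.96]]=u @ [[-0.29,1.23,-0.95], [-1.04,0.48,-0.33]]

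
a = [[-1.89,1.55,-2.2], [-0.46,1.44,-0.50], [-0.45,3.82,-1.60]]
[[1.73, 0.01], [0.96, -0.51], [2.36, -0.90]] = a@[[-0.3, 0.36], [0.51, -0.46], [-0.17, -0.64]]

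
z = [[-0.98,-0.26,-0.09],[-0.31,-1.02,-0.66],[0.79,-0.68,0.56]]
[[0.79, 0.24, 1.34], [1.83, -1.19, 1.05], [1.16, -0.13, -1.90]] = z @ [[-0.34, -0.50, -1.30], [-1.87, 0.57, 0.21], [0.28, 1.16, -1.30]]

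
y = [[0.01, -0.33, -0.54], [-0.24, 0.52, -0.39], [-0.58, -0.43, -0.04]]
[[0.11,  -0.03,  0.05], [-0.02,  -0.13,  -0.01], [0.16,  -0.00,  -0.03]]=y @[[-0.13, 0.08, 0.08], [-0.18, -0.11, -0.04], [-0.1, 0.13, -0.07]]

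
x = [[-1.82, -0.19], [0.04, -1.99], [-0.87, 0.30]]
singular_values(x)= [2.02, 2.02]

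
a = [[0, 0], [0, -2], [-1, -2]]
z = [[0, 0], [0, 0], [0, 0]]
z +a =[[0, 0], [0, -2], [-1, -2]]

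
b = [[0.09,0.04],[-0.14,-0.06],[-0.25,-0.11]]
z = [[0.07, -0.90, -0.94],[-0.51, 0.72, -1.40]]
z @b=[[0.37, 0.16], [0.20, 0.09]]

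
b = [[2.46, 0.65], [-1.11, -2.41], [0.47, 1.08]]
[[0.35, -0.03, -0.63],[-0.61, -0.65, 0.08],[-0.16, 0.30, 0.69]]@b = [[0.6, -0.38],[-0.74, 1.26],[-0.40, -0.08]]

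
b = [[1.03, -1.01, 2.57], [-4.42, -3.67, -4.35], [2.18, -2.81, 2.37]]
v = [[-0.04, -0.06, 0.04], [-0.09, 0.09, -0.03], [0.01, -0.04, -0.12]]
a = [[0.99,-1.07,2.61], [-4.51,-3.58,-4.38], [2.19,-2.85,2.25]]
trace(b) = -0.27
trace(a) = -0.34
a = b + v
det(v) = 0.00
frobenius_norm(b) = 8.88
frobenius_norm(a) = 8.90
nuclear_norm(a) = 13.05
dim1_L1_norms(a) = [4.67, 12.47, 7.29]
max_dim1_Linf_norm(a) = 4.51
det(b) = 29.93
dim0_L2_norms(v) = [0.1, 0.12, 0.13]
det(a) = 33.08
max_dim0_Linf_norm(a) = 4.51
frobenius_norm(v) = 0.20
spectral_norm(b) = 7.67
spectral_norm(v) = 0.13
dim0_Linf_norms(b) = [4.42, 3.67, 4.35]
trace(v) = -0.07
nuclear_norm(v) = 0.34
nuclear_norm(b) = 12.95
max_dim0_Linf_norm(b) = 4.42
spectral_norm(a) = 7.69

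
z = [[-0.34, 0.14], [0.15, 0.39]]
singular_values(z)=[0.42, 0.37]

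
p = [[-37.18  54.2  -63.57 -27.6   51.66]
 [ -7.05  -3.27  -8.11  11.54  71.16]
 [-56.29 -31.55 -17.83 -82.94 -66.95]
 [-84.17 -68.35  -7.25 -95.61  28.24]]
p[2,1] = -31.55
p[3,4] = 28.24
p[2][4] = -66.95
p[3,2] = -7.25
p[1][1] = -3.27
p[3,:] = [-84.17, -68.35, -7.25, -95.61, 28.24]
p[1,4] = 71.16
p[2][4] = -66.95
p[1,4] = 71.16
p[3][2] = -7.25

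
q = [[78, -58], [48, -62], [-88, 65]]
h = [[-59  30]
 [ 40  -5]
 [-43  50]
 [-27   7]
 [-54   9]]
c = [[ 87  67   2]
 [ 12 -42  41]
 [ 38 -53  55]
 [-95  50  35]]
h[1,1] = -5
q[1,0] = 48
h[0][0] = -59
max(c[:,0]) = 87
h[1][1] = -5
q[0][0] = 78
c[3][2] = 35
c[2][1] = -53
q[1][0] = 48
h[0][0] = -59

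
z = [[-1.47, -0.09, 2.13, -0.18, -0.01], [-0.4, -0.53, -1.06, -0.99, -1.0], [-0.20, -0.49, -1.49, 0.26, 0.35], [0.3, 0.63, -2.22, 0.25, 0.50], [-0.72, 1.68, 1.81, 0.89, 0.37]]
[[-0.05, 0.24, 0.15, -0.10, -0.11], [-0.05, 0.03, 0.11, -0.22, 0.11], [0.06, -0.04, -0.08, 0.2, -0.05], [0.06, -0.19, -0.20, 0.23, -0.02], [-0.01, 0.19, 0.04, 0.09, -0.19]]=z@ [[0.00,-0.12,-0.05,-0.04,0.09], [-0.02,-0.03,-0.03,-0.01,-0.01], [-0.02,0.04,0.04,-0.06,-0.00], [0.05,0.17,0.05,0.14,-0.11], [0.03,-0.18,-0.17,0.17,-0.03]]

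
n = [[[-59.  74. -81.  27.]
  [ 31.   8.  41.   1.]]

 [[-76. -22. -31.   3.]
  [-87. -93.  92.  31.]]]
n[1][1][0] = -87.0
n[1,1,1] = -93.0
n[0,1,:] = [31.0, 8.0, 41.0, 1.0]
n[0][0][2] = -81.0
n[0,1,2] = 41.0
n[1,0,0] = -76.0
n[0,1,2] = 41.0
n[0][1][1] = 8.0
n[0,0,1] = 74.0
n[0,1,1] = 8.0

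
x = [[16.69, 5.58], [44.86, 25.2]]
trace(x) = 41.89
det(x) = 170.27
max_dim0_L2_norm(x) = 47.86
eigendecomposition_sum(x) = [[2.87, -0.78], [-6.24, 1.69]] + [[13.82, 6.36], [51.1, 23.51]]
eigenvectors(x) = [[-0.42, -0.26], [0.91, -0.97]]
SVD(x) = [[-0.32, -0.95], [-0.95, 0.32]] @ diag([54.289183890209536, 3.136337439596437]) @ [[-0.88, -0.47], [-0.47, 0.88]]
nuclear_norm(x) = 57.43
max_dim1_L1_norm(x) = 70.06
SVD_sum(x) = [[15.29, 8.2],[45.33, 24.32]] + [[1.4, -2.62],[-0.47, 0.88]]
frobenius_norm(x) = 54.38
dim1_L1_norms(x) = [22.27, 70.06]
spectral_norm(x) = 54.29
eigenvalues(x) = [4.56, 37.33]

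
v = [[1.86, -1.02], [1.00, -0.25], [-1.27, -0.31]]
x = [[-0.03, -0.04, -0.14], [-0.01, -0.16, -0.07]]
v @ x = [[-0.05, 0.09, -0.19], [-0.03, 0.00, -0.12], [0.04, 0.1, 0.20]]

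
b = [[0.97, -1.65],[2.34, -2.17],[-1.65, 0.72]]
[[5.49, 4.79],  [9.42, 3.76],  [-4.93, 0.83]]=b @ [[2.07,-2.38], [-2.11,-4.3]]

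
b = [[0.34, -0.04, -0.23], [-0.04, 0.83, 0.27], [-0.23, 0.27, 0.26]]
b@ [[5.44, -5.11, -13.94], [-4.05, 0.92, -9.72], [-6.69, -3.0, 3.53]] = [[3.55, -1.08, -5.16], [-5.39, 0.16, -6.56], [-4.08, 0.64, 1.5]]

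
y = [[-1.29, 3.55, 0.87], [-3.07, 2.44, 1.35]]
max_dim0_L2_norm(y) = 4.31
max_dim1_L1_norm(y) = 6.86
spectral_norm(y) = 5.47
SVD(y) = [[-0.68, -0.73], [-0.73, 0.68]] @ diag([5.472836715663095, 1.507500674523891]) @ [[0.57, -0.77, -0.29],[-0.75, -0.63, 0.18]]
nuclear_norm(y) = 6.98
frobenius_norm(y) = 5.68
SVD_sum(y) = [[-2.12,2.85,1.07], [-2.3,3.09,1.16]] + [[0.83, 0.7, -0.2], [-0.77, -0.65, 0.19]]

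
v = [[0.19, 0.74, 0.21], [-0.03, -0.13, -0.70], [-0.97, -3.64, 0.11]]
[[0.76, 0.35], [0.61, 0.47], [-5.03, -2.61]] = v @ [[0.82, -0.97],  [1.13, 0.95],  [-1.12, -0.81]]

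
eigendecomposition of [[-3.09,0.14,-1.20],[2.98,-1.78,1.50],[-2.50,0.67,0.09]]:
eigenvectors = [[0.47, -0.18, -0.27],[-0.79, -0.97, 0.22],[0.39, 0.13, 0.94]]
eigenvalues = [-4.31, -1.44, 0.97]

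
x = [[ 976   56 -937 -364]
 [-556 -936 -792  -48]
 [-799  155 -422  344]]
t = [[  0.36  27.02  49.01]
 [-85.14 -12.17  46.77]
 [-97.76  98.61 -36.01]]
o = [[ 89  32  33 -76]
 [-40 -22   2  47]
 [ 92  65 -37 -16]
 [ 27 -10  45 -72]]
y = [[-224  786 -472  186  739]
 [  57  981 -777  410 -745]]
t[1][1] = -12.17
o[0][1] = 32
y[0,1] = 786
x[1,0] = -556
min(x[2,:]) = -799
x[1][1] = -936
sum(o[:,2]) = 43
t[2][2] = -36.01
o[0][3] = -76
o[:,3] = [-76, 47, -16, -72]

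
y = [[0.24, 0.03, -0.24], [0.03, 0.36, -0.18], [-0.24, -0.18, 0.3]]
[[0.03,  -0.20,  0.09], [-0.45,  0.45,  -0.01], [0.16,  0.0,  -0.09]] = y@ [[0.49,-0.45,-0.01], [-1.17,1.58,-0.23], [0.22,0.59,-0.43]]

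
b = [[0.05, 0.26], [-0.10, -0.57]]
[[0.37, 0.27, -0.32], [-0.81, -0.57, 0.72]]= b @ [[0.55, 1.38, 1.51],[1.32, 0.76, -1.53]]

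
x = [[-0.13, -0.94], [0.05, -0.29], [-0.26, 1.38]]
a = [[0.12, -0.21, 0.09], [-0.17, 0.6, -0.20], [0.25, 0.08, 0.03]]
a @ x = [[-0.05, 0.07],[0.10, -0.29],[-0.04, -0.22]]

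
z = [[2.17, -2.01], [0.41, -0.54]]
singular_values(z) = [3.03, 0.11]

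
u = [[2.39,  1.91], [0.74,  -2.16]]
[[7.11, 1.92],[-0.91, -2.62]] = u @ [[2.07, -0.13], [1.13, 1.17]]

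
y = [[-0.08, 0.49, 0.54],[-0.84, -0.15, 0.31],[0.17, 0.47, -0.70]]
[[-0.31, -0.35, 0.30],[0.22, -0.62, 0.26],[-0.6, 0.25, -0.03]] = y@[[-0.01, 0.65, -0.30], [-0.91, -0.23, 0.34], [0.25, -0.35, 0.2]]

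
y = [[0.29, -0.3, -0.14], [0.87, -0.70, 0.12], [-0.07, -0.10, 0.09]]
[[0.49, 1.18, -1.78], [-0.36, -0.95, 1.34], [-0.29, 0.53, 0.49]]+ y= [[0.78, 0.88, -1.92],[0.51, -1.65, 1.46],[-0.36, 0.43, 0.58]]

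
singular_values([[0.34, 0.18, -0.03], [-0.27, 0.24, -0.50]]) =[0.62, 0.38]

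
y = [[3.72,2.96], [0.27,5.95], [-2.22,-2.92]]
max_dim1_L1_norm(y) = 6.68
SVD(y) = [[-0.54, 0.68],  [-0.71, -0.69],  [0.46, -0.26]] @ diag([7.828495805290832, 3.200758258060714]) @ [[-0.41, -0.91], [0.91, -0.41]]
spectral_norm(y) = 7.83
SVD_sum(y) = [[1.73, 3.85],[2.27, 5.05],[-1.47, -3.26]] + [[1.99,-0.89],[-2.00,0.90],[-0.75,0.34]]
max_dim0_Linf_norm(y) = 5.95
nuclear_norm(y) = 11.03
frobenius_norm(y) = 8.46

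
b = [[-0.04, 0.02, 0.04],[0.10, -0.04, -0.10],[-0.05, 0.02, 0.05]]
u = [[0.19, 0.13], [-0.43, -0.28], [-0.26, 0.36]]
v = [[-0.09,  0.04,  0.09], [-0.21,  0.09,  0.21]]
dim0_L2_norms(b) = [0.12, 0.05, 0.12]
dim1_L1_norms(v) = [0.22, 0.51]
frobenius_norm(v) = 0.34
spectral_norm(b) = 0.17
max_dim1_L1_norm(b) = 0.24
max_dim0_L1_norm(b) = 0.19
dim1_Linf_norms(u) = [0.19, 0.43, 0.36]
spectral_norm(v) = 0.34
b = u @ v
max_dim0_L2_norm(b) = 0.12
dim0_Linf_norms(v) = [0.21, 0.09, 0.21]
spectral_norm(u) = 0.56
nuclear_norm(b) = 0.18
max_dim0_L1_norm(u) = 0.88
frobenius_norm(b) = 0.17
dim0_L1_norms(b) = [0.19, 0.08, 0.19]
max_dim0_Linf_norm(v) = 0.21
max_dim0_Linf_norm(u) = 0.43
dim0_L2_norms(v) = [0.23, 0.1, 0.23]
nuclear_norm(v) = 0.34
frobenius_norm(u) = 0.72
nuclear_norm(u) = 1.01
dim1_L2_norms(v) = [0.13, 0.31]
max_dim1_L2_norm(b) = 0.15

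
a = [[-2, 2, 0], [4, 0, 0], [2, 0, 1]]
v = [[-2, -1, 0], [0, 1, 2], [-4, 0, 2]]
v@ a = [[0, -4, 0], [8, 0, 2], [12, -8, 2]]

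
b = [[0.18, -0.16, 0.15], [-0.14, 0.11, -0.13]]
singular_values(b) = [0.36, 0.02]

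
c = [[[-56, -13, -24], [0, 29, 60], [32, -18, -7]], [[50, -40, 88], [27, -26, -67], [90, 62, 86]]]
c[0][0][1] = -13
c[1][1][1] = -26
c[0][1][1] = 29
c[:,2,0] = [32, 90]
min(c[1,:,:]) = -67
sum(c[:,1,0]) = 27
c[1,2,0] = 90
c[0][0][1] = -13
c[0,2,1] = -18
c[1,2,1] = 62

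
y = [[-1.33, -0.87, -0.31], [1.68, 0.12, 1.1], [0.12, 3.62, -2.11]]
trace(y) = -3.32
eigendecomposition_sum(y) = [[-0.43,-0.43,-0.14], [0.57,0.57,0.18], [0.80,0.81,0.26]] + [[-0.88,-0.46,-0.14], [0.53,0.28,0.09], [1.08,0.57,0.17]] + [[-0.02,0.03,-0.03], [0.58,-0.74,0.83], [-1.76,2.24,-2.54]]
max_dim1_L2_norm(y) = 4.19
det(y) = 0.55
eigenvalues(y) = [0.4, -0.42, -3.3]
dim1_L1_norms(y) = [2.51, 2.9, 5.85]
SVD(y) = [[-0.15, 0.60, 0.79], [-0.09, -0.8, 0.59], [0.98, 0.02, 0.18]] @ diag([4.2585938173374025, 2.4700634103611647, 0.052587524477007375]) @ [[0.04,0.87,-0.5], [-0.87,-0.22,-0.45], [-0.50,0.45,0.74]]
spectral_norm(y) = 4.26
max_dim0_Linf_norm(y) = 3.62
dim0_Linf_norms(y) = [1.68, 3.62, 2.11]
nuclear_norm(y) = 6.78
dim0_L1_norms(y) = [3.13, 4.61, 3.52]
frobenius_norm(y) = 4.92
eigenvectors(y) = [[0.40, -0.59, 0.01],[-0.53, 0.36, -0.31],[-0.75, 0.72, 0.95]]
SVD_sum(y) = [[-0.03,-0.56,0.33],[-0.02,-0.33,0.19],[0.17,3.63,-2.09]] + [[-1.28, -0.32, -0.67], [1.71, 0.43, 0.89], [-0.05, -0.01, -0.02]] + [[-0.02, 0.02, 0.03], [-0.02, 0.01, 0.02], [-0.0, 0.0, 0.01]]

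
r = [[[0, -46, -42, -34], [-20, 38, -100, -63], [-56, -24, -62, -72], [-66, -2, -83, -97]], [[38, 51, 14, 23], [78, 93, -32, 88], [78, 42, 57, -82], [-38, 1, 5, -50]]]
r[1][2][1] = 42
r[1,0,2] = 14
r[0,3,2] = -83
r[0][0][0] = 0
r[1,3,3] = -50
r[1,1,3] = 88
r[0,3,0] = -66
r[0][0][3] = -34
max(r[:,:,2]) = 57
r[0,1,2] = -100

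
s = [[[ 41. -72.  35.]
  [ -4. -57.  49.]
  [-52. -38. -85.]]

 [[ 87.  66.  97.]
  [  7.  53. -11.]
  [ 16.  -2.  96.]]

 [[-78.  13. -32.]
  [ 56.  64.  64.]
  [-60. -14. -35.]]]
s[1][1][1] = 53.0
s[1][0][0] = 87.0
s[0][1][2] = 49.0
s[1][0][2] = 97.0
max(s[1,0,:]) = 97.0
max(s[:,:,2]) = 97.0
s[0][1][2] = 49.0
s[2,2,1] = -14.0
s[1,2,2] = 96.0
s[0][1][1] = -57.0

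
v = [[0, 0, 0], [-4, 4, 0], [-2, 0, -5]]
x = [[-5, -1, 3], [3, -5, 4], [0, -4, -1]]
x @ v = [[-2, -4, -15], [12, -20, -20], [18, -16, 5]]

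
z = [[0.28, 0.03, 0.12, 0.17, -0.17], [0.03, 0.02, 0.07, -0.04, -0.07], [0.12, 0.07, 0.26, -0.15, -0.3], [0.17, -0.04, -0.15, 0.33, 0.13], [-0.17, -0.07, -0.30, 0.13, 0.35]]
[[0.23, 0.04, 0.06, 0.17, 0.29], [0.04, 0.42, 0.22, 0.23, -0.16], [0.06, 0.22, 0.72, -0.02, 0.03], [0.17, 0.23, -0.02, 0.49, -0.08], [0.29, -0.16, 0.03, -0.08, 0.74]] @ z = [[0.05,  -0.02,  -0.07,  0.12,  0.06], [0.12,  0.03,  0.1,  0.01,  -0.13], [0.1,  0.06,  0.2,  -0.11,  -0.23], [0.15,  -0.01,  -0.02,  0.17,  -0.0], [-0.06,  -0.04,  -0.18,  0.12,  0.20]]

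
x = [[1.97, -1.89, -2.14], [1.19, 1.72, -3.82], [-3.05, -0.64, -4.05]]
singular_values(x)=[6.01, 3.74, 2.63]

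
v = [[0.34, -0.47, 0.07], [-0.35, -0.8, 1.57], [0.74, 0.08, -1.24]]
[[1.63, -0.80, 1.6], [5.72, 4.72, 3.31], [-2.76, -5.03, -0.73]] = v@[[0.15,-0.99,3.33], [-3.05,1.52,-0.61], [2.12,3.56,2.54]]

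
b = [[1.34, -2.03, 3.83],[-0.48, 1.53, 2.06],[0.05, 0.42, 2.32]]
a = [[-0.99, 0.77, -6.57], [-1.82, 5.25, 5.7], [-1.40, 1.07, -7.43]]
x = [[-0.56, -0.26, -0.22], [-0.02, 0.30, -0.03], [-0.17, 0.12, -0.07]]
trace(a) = -3.17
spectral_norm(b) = 5.10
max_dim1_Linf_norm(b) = 3.83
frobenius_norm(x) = 0.75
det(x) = -0.00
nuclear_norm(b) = 7.74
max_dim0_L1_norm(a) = 19.7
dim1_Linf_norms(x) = [0.56, 0.3, 0.17]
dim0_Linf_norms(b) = [1.34, 2.03, 3.83]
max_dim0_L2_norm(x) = 0.59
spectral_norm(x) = 0.67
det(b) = 0.06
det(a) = -7.40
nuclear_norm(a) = 17.39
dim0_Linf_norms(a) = [1.82, 5.25, 7.43]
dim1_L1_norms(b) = [7.2, 4.07, 2.79]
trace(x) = -0.33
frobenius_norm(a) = 12.90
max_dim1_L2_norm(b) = 4.54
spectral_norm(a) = 11.57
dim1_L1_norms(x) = [1.04, 0.35, 0.36]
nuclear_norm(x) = 1.02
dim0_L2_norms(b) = [1.42, 2.58, 4.93]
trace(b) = 5.19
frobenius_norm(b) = 5.74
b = x @ a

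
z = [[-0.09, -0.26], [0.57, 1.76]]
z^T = [[-0.09, 0.57], [-0.26, 1.76]]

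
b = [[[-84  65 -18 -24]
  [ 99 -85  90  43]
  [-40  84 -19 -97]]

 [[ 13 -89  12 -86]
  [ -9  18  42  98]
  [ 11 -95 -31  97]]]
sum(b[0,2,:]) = -72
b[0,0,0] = -84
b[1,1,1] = 18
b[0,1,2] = 90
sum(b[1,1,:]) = 149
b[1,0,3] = -86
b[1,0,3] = -86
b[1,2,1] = -95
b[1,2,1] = -95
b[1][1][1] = 18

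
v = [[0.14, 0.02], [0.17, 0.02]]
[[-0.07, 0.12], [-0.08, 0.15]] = v @ [[-0.34, 0.94], [-0.94, -0.34]]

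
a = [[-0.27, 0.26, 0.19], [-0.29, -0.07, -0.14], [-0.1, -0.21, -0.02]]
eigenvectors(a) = [[(0.71+0j), (0.71-0j), (0.01+0j)], [(0.14+0.56j), (0.14-0.56j), -0.58+0.00j], [(-0.09+0.39j), (-0.09-0.39j), (0.81+0j)]]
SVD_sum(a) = [[-0.32, 0.23, 0.13], [-0.11, 0.08, 0.04], [0.04, -0.03, -0.01]] + [[0.05, 0.05, 0.03], [-0.19, -0.18, -0.13], [-0.13, -0.13, -0.09]] + [[-0.00, -0.02, 0.03], [0.0, 0.03, -0.05], [-0.01, -0.06, 0.09]]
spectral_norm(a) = 0.44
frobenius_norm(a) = 0.58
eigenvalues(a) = [(-0.24+0.31j), (-0.24-0.31j), (0.13+0j)]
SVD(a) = [[-0.94, 0.21, 0.27], [-0.32, -0.80, -0.51], [0.11, -0.56, 0.82]] @ diag([0.4376788386250551, 0.36397976974375634, 0.1251237844580519]) @ [[0.77, -0.56, -0.31], [0.64, 0.63, 0.45], [-0.06, -0.54, 0.84]]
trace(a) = -0.36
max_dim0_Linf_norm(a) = 0.29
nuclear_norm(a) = 0.93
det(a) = 0.02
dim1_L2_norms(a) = [0.42, 0.33, 0.23]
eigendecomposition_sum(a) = [[(-0.14+0.14j), 0.13+0.11j, 0.09+0.07j], [(-0.14-0.08j), -0.06+0.12j, -0.04+0.09j], [-0.06-0.09j, (-0.07+0.06j), (-0.05+0.04j)]] + [[(-0.14-0.14j), (0.13-0.11j), (0.09-0.07j)], [(-0.14+0.08j), -0.06-0.12j, (-0.04-0.09j)], [-0.06+0.09j, (-0.07-0.06j), -0.05-0.04j]] + [[0j, (-0+0j), 0.00+0.00j], [(-0.02-0j), (0.04-0j), (-0.06-0j)], [0.02+0.00j, -0.06+0.00j, (0.09+0j)]]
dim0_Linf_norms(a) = [0.29, 0.26, 0.19]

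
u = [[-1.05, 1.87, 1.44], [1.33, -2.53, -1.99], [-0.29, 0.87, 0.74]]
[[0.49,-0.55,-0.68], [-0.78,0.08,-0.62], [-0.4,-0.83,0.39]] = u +[[1.54, -2.42, -2.12],[-2.11, 2.61, 1.37],[-0.11, -1.7, -0.35]]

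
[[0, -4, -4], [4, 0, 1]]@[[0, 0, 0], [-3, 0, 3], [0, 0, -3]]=[[12, 0, 0], [0, 0, -3]]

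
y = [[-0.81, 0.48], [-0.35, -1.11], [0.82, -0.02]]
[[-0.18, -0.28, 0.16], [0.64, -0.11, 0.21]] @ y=[[0.38, 0.22], [-0.31, 0.43]]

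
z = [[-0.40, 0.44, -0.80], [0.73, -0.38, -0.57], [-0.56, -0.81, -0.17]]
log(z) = [[-0.01, -1.85, -1.6], [1.87, 0.01, 1.59], [1.6, -1.56, 0.00]]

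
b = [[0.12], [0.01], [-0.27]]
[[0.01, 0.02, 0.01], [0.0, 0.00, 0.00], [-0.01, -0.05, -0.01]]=b @ [[0.05, 0.17, 0.05]]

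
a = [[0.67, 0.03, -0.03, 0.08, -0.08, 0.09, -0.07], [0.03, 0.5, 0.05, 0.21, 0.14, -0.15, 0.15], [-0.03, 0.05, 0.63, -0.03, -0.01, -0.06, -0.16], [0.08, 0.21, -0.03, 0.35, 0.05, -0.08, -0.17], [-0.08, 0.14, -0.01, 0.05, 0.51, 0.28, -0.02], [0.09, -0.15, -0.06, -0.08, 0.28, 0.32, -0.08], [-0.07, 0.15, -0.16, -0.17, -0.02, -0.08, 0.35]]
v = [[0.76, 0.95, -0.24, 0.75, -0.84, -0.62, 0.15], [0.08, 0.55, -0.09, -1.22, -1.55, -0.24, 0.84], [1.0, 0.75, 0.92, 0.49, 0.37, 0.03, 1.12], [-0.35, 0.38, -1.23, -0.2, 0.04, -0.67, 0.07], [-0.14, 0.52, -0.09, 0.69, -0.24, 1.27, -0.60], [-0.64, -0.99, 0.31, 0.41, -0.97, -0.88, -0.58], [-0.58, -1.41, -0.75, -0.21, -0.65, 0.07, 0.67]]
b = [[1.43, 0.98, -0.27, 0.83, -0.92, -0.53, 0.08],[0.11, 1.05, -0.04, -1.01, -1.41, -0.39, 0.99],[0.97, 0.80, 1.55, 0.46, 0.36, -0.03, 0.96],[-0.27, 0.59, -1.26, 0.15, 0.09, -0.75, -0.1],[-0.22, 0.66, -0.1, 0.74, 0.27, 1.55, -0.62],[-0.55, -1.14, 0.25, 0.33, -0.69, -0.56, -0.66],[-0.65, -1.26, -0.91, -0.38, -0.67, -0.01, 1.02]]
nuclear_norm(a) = 3.33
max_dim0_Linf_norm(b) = 1.55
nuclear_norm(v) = 12.01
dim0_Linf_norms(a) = [0.67, 0.5, 0.63, 0.35, 0.51, 0.32, 0.35]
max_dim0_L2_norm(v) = 2.27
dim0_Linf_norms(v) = [1.0, 1.41, 1.23, 1.22, 1.55, 1.27, 1.12]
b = a + v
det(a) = 0.00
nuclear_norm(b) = 13.06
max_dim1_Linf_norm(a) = 0.67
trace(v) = 1.58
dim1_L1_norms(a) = [1.05, 1.23, 0.97, 0.97, 1.09, 1.06, 1.0]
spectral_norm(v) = 2.89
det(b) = 32.93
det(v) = 13.94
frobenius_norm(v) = 4.98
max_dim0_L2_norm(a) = 0.69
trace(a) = 3.33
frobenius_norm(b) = 5.42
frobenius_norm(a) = 1.51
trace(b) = 4.91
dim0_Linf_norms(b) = [1.43, 1.26, 1.55, 1.01, 1.41, 1.55, 1.02]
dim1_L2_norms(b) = [2.21, 2.29, 2.29, 1.62, 1.98, 1.73, 2.11]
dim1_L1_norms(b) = [5.04, 5.0, 5.13, 3.21, 4.16, 4.18, 4.9]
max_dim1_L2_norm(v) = 2.23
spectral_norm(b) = 3.18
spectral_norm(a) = 0.75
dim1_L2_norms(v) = [1.79, 2.23, 2.01, 1.51, 1.67, 1.92, 1.95]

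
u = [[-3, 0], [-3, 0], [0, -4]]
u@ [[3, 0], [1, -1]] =[[-9, 0], [-9, 0], [-4, 4]]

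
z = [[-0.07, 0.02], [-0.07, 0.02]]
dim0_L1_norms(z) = [0.14, 0.04]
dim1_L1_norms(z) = [0.09, 0.09]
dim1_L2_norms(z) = [0.07, 0.07]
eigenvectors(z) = [[-0.71,  -0.27],[-0.71,  -0.96]]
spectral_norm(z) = 0.10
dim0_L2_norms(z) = [0.1, 0.03]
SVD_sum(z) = [[-0.07, 0.02], [-0.07, 0.02]] + [[0.00, 0.00], [-0.0, -0.00]]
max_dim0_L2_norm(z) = 0.1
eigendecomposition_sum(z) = [[-0.07, 0.02], [-0.07, 0.02]] + [[0.00,  -0.00], [0.00,  -0.0]]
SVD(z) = [[-0.71, -0.71],  [-0.71, 0.71]] @ diag([0.10295630140987001, 4.602153933292978e-18]) @ [[0.96,-0.27], [-0.27,-0.96]]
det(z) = 0.00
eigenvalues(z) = [-0.05, -0.0]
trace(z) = -0.05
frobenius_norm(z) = 0.10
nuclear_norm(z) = 0.10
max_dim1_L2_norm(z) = 0.07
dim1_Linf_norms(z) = [0.07, 0.07]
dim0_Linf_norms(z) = [0.07, 0.02]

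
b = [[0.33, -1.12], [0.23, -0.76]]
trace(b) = -0.43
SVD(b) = [[-0.83, -0.56], [-0.56, 0.83]] @ diag([1.412011617457644, 0.00481582439969123]) @ [[-0.28, 0.96], [0.96, 0.28]]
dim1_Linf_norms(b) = [1.12, 0.76]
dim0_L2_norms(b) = [0.4, 1.35]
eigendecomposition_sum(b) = [[-0.03,0.05], [-0.01,0.01]] + [[0.36, -1.17], [0.24, -0.77]]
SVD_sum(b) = [[0.33, -1.12], [0.23, -0.76]] + [[-0.0, -0.0],[0.00, 0.0]]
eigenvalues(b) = [-0.02, -0.41]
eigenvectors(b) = [[0.96, 0.83], [0.3, 0.55]]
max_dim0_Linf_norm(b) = 1.12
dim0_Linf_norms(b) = [0.33, 1.12]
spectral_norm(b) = 1.41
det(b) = 0.01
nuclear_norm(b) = 1.42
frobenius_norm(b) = 1.41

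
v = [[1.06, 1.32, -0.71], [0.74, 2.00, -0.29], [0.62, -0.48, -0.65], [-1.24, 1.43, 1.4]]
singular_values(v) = [2.86, 2.53, 0.0]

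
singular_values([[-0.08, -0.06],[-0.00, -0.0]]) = [0.1, -0.0]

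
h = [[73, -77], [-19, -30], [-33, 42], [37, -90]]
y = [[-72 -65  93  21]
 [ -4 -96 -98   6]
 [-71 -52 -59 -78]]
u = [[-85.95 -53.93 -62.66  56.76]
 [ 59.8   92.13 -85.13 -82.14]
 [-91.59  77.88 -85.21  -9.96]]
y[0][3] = 21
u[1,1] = 92.13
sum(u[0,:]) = -145.78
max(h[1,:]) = -19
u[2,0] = -91.59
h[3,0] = 37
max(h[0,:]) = 73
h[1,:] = [-19, -30]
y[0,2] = 93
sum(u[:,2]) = -233.0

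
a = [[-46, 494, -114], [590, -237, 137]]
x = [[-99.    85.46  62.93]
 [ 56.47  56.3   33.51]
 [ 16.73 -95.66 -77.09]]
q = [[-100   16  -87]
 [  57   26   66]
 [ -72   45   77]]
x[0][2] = 62.93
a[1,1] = -237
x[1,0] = 56.47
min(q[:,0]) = -100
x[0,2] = 62.93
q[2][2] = 77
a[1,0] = 590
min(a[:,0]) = -46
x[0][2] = 62.93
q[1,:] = [57, 26, 66]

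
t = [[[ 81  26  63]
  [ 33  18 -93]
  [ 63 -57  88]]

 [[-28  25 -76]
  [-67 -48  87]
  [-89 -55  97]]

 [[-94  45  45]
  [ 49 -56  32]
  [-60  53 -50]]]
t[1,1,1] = -48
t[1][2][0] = -89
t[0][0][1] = 26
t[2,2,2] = -50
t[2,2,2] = -50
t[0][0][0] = 81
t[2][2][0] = -60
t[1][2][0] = -89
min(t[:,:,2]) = -93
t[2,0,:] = [-94, 45, 45]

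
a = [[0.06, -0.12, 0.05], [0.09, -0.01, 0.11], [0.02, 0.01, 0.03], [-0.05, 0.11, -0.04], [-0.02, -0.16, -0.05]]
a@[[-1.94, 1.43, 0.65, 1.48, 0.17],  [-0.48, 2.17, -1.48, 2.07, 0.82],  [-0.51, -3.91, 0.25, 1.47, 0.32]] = [[-0.08, -0.37, 0.23, -0.09, -0.07],[-0.23, -0.32, 0.1, 0.27, 0.04],[-0.06, -0.07, 0.01, 0.09, 0.02],[0.06, 0.32, -0.21, 0.09, 0.07],[0.14, -0.18, 0.21, -0.43, -0.15]]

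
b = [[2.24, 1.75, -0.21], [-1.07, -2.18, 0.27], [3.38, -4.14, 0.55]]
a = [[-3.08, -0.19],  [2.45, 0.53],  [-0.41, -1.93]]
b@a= [[-2.53, 0.91],  [-2.16, -1.47],  [-20.78, -3.9]]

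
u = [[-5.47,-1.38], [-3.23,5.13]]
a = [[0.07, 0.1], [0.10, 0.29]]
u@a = [[-0.52,-0.95], [0.29,1.16]]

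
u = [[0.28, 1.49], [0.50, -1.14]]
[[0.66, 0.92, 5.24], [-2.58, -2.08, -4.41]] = u @ [[-2.9, -1.93, -0.56], [0.99, 0.98, 3.62]]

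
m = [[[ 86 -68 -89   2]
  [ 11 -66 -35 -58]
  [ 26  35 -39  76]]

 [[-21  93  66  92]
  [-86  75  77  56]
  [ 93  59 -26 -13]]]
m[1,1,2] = 77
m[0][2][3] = 76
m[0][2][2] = -39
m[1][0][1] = 93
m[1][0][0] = -21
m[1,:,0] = [-21, -86, 93]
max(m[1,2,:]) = 93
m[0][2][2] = -39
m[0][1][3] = -58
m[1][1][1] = 75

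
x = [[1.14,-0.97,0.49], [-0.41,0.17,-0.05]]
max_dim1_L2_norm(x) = 1.57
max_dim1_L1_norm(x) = 2.6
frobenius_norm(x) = 1.64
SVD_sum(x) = [[1.17, -0.95, 0.47], [-0.31, 0.25, -0.13]] + [[-0.03, -0.02, 0.02], [-0.1, -0.08, 0.08]]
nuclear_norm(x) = 1.78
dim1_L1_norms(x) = [2.6, 0.63]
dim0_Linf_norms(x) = [1.14, 0.97, 0.49]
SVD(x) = [[-0.97, 0.26], [0.26, 0.97]] @ diag([1.6297840638146721, 0.154608878579898]) @ [[-0.74, 0.60, -0.30], [-0.66, -0.56, 0.51]]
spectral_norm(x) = 1.63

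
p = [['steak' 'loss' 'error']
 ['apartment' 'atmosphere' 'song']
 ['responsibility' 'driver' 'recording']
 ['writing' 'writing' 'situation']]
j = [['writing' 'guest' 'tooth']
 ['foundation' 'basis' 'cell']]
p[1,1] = 'atmosphere'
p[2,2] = 'recording'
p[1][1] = 'atmosphere'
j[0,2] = 'tooth'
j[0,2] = 'tooth'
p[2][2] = 'recording'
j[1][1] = 'basis'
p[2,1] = 'driver'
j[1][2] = 'cell'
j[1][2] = 'cell'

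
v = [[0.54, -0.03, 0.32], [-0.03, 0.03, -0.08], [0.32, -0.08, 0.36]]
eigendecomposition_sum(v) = [[0.49, -0.06, 0.38],[-0.06, 0.01, -0.05],[0.38, -0.05, 0.29]] + [[0.05, 0.03, -0.06], [0.03, 0.02, -0.04], [-0.06, -0.04, 0.07]] + [[0.00,-0.00,-0.0],[-0.0,0.00,0.00],[-0.00,0.00,0.00]]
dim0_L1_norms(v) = [0.89, 0.14, 0.76]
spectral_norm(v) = 0.79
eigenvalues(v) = [0.79, 0.14, 0.0]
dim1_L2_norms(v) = [0.63, 0.09, 0.49]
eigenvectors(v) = [[0.79, -0.59, -0.16], [-0.10, -0.37, 0.92], [0.61, 0.71, 0.35]]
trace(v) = 0.93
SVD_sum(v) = [[0.49, -0.06, 0.38], [-0.06, 0.01, -0.05], [0.38, -0.05, 0.29]] + [[0.05, 0.03, -0.06], [0.03, 0.02, -0.04], [-0.06, -0.04, 0.07]] + [[0.00,-0.0,-0.0],[-0.0,0.0,0.0],[-0.00,0.0,0.0]]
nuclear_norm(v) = 0.93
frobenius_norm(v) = 0.80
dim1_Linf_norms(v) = [0.54, 0.08, 0.36]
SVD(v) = [[-0.79, -0.59, -0.16], [0.10, -0.37, 0.92], [-0.61, 0.71, 0.35]] @ diag([0.7893127091209702, 0.13587604320075305, 0.0048112476782767085]) @ [[-0.79, 0.1, -0.61],[-0.59, -0.37, 0.71],[-0.16, 0.92, 0.35]]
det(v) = 0.00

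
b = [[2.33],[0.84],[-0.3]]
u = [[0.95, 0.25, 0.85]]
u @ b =[[2.17]]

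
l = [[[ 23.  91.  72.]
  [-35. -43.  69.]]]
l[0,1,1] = -43.0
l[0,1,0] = -35.0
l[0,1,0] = -35.0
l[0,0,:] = [23.0, 91.0, 72.0]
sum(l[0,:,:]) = 177.0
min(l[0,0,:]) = 23.0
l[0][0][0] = 23.0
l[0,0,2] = 72.0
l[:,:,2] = [[72.0, 69.0]]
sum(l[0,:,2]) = 141.0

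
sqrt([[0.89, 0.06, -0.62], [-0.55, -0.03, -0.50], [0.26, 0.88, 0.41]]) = [[1.00, 0.16, -0.3], [-0.29, 0.52, -0.42], [0.24, 0.61, 0.86]]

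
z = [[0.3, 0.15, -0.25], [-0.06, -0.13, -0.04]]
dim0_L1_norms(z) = [0.36, 0.28, 0.29]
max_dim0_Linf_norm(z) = 0.3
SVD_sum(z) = [[0.30,  0.17,  -0.24], [-0.05,  -0.03,  0.04]] + [[-0.00, -0.02, -0.01], [-0.01, -0.1, -0.08]]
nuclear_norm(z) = 0.56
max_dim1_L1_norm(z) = 0.7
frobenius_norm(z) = 0.44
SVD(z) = [[-0.99, 0.17], [0.17, 0.99]] @ diag([0.4240231487215602, 0.1315460731008477]) @ [[-0.72,-0.4,0.56], [-0.06,-0.78,-0.63]]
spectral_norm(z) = 0.42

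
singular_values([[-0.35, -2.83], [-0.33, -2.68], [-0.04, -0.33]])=[3.94, 0.0]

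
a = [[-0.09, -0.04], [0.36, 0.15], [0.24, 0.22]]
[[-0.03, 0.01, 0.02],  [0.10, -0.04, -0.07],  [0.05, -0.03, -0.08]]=a @ [[0.35,-0.1,-0.08],[-0.15,-0.04,-0.27]]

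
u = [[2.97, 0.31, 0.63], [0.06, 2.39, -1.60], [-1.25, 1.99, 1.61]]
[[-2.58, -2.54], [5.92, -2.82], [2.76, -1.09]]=u@[[-0.82, -0.76], [1.76, -1.1], [-1.10, 0.09]]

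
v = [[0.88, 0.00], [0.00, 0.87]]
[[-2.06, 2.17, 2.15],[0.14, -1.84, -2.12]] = v @ [[-2.34,2.47,2.44], [0.16,-2.11,-2.44]]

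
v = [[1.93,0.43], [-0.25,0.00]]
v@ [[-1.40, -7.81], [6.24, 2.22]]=[[-0.02, -14.12],[0.35, 1.95]]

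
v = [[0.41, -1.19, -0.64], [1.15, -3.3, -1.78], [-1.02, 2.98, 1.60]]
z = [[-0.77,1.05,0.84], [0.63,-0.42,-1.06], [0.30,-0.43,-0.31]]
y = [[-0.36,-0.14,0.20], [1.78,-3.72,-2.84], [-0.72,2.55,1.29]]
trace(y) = -2.79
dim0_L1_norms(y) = [2.86, 6.41, 4.33]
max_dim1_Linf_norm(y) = 3.72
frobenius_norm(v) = 5.46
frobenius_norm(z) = 2.11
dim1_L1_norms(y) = [0.7, 8.34, 4.56]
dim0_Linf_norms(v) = [1.15, 3.3, 1.78]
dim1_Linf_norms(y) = [0.36, 3.72, 2.55]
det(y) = -0.47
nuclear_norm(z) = 2.53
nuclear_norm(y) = 6.58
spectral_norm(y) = 5.79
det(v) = -0.00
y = v + z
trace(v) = -1.29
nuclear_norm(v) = 5.48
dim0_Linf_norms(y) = [1.78, 3.72, 2.84]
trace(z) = -1.50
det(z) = 0.00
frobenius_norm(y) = 5.83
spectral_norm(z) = 2.06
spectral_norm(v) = 5.46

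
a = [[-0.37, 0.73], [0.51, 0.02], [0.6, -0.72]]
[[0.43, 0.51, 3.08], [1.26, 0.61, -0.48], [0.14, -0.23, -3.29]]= a @ [[2.4, 1.14, -1.08], [1.8, 1.27, 3.67]]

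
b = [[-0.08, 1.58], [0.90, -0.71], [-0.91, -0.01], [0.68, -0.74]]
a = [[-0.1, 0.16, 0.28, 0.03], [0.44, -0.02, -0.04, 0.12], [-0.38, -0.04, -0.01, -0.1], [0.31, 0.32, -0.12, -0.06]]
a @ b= [[-0.08, -0.30],  [0.06, 0.62],  [-0.06, -0.5],  [0.33, 0.31]]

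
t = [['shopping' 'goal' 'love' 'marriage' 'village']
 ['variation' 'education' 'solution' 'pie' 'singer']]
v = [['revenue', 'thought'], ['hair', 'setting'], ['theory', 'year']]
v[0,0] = 'revenue'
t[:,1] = ['goal', 'education']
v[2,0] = 'theory'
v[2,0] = 'theory'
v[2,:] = ['theory', 'year']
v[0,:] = ['revenue', 'thought']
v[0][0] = 'revenue'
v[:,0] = ['revenue', 'hair', 'theory']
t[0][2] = 'love'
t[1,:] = ['variation', 'education', 'solution', 'pie', 'singer']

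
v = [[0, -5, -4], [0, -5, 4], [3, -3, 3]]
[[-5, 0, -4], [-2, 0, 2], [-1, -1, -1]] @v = [[-12, 37, 8], [6, 4, 14], [-3, 13, -3]]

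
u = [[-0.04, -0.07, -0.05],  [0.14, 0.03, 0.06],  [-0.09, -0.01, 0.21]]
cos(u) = [[1.0, -0.0, 0.01], [0.00, 1.0, -0.0], [0.01, -0.0, 0.98]]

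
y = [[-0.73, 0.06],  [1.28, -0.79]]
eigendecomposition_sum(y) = [[-0.27, -0.05], [-1.10, -0.21]] + [[-0.46, 0.11], [2.38, -0.58]]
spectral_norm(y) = 1.65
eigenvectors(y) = [[0.23, -0.19], [0.97, 0.98]]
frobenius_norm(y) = 1.67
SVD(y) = [[-0.41, 0.91], [0.91, 0.41]] @ diag([1.6451968310607101, 0.3038542200921324]) @ [[0.89, -0.45], [-0.45, -0.89]]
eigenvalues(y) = [-0.48, -1.04]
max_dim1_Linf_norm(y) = 1.28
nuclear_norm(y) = 1.95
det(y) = 0.50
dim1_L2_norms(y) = [0.73, 1.5]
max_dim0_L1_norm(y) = 2.01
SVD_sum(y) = [[-0.6, 0.31],[1.34, -0.68]] + [[-0.13, -0.25], [-0.06, -0.11]]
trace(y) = -1.52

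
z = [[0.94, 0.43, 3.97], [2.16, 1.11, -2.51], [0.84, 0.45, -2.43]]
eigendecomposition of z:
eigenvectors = [[-0.67, -0.45, -0.59], [-0.72, 0.89, 0.64], [-0.18, 0.01, 0.5]]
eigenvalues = [2.48, -0.0, -2.85]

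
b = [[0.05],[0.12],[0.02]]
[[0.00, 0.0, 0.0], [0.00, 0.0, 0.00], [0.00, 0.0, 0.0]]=b @ [[0.0, 0.00, 0.0]]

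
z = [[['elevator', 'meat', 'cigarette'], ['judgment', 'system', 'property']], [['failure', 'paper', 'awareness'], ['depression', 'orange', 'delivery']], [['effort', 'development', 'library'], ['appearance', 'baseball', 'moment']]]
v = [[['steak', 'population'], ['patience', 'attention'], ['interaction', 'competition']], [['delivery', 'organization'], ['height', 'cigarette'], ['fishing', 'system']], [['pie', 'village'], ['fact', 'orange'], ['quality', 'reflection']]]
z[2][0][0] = 'effort'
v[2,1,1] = 'orange'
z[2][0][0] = 'effort'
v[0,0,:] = ['steak', 'population']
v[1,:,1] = ['organization', 'cigarette', 'system']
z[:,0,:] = [['elevator', 'meat', 'cigarette'], ['failure', 'paper', 'awareness'], ['effort', 'development', 'library']]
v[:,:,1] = [['population', 'attention', 'competition'], ['organization', 'cigarette', 'system'], ['village', 'orange', 'reflection']]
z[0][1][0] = 'judgment'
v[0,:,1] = ['population', 'attention', 'competition']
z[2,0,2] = 'library'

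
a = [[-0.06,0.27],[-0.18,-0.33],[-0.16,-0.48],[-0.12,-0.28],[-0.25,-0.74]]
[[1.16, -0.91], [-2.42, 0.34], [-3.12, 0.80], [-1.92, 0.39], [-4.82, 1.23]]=a @ [[3.93, 3.08], [5.18, -2.70]]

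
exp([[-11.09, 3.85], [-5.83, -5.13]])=[[-0.00, -0.0],  [0.00, -0.00]]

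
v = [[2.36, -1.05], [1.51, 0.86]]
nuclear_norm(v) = 4.11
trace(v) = 3.22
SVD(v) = [[-0.88, -0.47], [-0.47, 0.88]] @ diag([2.8412922769862883, 1.2723435843898736]) @ [[-0.98, 0.19],  [0.19, 0.98]]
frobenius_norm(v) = 3.11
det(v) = 3.62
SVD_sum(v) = [[2.47,-0.47], [1.30,-0.25]] + [[-0.11, -0.58], [0.21, 1.11]]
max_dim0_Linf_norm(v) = 2.36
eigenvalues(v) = [(1.61+1.01j), (1.61-1.01j)]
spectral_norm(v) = 2.84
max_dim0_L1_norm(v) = 3.87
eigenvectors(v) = [[0.38+0.51j, (0.38-0.51j)], [0.77+0.00j, 0.77-0.00j]]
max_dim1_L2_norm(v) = 2.58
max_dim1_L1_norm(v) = 3.41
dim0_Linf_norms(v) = [2.36, 1.05]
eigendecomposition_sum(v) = [[1.18-0.09j, (-0.52+0.84j)], [0.76-1.20j, 0.43+1.10j]] + [[(1.18+0.09j), -0.52-0.84j], [0.76+1.20j, (0.43-1.1j)]]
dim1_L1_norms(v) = [3.41, 2.37]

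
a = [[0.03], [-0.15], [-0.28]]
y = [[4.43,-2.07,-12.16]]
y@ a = [[3.85]]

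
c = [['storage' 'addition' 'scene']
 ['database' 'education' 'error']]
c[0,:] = ['storage', 'addition', 'scene']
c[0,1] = 'addition'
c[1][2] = 'error'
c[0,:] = ['storage', 'addition', 'scene']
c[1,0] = 'database'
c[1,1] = 'education'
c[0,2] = 'scene'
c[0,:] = ['storage', 'addition', 'scene']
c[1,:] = ['database', 'education', 'error']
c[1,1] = 'education'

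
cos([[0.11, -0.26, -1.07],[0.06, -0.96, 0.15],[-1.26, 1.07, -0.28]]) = [[0.41, 0.37, -0.05], [0.09, 0.53, 0.10], [-0.1, 0.39, 0.32]]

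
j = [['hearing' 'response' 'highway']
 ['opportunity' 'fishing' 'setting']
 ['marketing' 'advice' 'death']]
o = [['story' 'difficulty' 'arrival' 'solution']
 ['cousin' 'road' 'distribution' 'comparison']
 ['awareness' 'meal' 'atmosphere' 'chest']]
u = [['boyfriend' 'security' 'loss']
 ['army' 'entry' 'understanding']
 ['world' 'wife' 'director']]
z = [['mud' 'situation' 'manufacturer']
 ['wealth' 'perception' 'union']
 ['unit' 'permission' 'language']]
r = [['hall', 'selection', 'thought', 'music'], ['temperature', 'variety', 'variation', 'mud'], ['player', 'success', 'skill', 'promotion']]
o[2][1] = 'meal'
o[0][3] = 'solution'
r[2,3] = 'promotion'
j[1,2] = 'setting'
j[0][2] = 'highway'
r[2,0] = 'player'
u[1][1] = 'entry'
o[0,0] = 'story'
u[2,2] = 'director'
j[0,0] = 'hearing'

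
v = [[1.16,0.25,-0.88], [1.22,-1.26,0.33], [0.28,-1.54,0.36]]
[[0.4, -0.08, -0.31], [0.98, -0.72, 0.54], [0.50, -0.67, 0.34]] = v @ [[0.56, -0.17, 0.24], [-0.17, 0.40, -0.02], [0.24, -0.02, 0.66]]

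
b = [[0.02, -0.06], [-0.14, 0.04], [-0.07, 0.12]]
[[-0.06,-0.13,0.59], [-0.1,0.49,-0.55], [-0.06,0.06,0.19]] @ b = [[-0.02, 0.07], [-0.03, -0.04], [-0.02, 0.03]]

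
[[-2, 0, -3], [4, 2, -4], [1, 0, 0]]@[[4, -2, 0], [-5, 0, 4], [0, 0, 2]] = [[-8, 4, -6], [6, -8, 0], [4, -2, 0]]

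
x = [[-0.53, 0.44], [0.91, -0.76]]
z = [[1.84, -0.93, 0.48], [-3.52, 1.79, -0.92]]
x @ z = [[-2.52, 1.28, -0.66], [4.35, -2.21, 1.14]]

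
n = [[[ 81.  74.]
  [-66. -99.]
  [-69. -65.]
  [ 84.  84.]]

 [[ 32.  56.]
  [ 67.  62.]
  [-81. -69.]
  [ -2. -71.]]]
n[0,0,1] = 74.0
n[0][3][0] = 84.0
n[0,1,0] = -66.0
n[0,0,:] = [81.0, 74.0]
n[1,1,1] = 62.0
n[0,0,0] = 81.0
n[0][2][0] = -69.0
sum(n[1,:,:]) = -6.0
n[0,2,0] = -69.0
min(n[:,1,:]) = -99.0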